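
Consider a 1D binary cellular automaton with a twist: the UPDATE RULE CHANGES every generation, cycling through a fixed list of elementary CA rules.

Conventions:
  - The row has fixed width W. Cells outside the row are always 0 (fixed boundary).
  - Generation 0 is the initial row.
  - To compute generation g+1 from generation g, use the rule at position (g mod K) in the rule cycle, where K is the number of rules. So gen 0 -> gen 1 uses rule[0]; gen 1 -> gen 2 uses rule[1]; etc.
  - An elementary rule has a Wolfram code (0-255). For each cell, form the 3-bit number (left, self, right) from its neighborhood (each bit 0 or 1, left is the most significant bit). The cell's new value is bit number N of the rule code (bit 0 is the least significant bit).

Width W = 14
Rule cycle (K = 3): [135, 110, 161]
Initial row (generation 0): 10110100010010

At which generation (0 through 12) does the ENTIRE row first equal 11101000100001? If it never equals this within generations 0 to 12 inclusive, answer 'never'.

Gen 0: 10110100010010
Gen 1 (rule 135): 10000101110110
Gen 2 (rule 110): 10001111011110
Gen 3 (rule 161): 00100110101100
Gen 4 (rule 135): 11101000100001
Gen 5 (rule 110): 10111001100011
Gen 6 (rule 161): 01010000001000
Gen 7 (rule 135): 11010111111011
Gen 8 (rule 110): 11111100001111
Gen 9 (rule 161): 01111001100110
Gen 10 (rule 135): 10110010001000
Gen 11 (rule 110): 11110110011000
Gen 12 (rule 161): 01101000000011

Answer: 4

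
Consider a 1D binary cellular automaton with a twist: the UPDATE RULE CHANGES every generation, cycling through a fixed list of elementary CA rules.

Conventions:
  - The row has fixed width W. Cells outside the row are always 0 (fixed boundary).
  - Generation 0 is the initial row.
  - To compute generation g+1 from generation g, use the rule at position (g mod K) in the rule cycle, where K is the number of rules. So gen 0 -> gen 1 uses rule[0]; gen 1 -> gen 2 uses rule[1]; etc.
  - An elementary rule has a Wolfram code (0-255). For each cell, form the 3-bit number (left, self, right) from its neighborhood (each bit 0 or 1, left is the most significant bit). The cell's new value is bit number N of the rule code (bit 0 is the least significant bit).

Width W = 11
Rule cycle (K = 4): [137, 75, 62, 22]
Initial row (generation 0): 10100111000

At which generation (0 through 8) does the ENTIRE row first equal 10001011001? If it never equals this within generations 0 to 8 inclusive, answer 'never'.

Gen 0: 10100111000
Gen 1 (rule 137): 00000110011
Gen 2 (rule 75): 11111110111
Gen 3 (rule 62): 10000001100
Gen 4 (rule 22): 11000010010
Gen 5 (rule 137): 10011000000
Gen 6 (rule 75): 00111011111
Gen 7 (rule 62): 01100110000
Gen 8 (rule 22): 10011001000

Answer: never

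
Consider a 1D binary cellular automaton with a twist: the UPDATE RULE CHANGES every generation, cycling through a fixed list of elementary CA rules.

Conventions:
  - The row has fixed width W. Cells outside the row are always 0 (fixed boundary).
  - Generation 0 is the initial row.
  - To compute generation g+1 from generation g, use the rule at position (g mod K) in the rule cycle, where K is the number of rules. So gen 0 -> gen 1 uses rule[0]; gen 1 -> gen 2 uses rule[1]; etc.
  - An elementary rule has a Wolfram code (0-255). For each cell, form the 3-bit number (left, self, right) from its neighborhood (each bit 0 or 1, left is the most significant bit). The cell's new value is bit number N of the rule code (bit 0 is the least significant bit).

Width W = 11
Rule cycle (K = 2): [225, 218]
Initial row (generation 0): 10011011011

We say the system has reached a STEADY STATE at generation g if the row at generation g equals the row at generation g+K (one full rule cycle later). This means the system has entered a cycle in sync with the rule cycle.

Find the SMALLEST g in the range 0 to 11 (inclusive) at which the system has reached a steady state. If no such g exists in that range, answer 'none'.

Gen 0: 10011011011
Gen 1 (rule 225): 00001101101
Gen 2 (rule 218): 00011101100
Gen 3 (rule 225): 11001110101
Gen 4 (rule 218): 11111110000
Gen 5 (rule 225): 01111110111
Gen 6 (rule 218): 11111110111
Gen 7 (rule 225): 01111111011
Gen 8 (rule 218): 11111111011
Gen 9 (rule 225): 01111111101
Gen 10 (rule 218): 11111111100
Gen 11 (rule 225): 01111111101
Gen 12 (rule 218): 11111111100
Gen 13 (rule 225): 01111111101

Answer: 9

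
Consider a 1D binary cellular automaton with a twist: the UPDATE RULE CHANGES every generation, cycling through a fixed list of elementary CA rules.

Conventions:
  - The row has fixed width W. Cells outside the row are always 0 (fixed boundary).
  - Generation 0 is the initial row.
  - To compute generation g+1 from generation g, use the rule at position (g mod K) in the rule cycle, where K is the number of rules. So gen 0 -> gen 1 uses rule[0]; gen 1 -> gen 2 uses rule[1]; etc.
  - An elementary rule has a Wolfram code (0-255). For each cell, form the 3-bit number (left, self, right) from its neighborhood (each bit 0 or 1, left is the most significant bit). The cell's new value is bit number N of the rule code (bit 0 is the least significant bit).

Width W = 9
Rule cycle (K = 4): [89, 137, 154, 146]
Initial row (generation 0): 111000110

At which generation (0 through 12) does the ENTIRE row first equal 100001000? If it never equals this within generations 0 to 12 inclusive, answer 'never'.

Gen 0: 111000110
Gen 1 (rule 89): 101110111
Gen 2 (rule 137): 001100110
Gen 3 (rule 154): 011011101
Gen 4 (rule 146): 100001000
Gen 5 (rule 89): 011100111
Gen 6 (rule 137): 011000110
Gen 7 (rule 154): 110101101
Gen 8 (rule 146): 000000000
Gen 9 (rule 89): 111111111
Gen 10 (rule 137): 111111110
Gen 11 (rule 154): 111111101
Gen 12 (rule 146): 011111000

Answer: 4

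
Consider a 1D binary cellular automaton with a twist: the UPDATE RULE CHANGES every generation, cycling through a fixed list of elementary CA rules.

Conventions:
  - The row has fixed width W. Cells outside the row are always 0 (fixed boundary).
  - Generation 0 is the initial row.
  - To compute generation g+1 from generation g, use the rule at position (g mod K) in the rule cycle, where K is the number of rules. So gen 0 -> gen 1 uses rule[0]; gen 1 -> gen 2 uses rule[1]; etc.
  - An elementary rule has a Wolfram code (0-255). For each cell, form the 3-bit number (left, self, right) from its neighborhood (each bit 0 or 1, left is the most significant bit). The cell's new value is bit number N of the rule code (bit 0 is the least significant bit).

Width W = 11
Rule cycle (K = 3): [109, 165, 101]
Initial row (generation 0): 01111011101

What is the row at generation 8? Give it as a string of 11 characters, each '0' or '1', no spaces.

Answer: 11111001110

Derivation:
Gen 0: 01111011101
Gen 1 (rule 109): 01001110111
Gen 2 (rule 165): 01000101010
Gen 3 (rule 101): 01010111110
Gen 4 (rule 109): 01111100010
Gen 5 (rule 165): 00111001010
Gen 6 (rule 101): 10001001110
Gen 7 (rule 109): 10101001010
Gen 8 (rule 165): 11111001110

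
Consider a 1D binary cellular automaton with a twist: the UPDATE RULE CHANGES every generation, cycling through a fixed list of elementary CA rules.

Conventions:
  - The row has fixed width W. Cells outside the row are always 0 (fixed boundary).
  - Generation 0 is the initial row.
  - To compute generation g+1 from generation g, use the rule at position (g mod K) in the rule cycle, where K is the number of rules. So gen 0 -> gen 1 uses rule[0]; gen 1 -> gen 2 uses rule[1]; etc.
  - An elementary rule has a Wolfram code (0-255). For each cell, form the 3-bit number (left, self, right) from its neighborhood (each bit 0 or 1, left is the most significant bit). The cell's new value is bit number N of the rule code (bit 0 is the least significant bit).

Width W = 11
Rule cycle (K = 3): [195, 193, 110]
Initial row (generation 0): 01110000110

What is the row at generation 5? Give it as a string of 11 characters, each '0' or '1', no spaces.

Gen 0: 01110000110
Gen 1 (rule 195): 10110111010
Gen 2 (rule 193): 00010011000
Gen 3 (rule 110): 00110111000
Gen 4 (rule 195): 11010011011
Gen 5 (rule 193): 01000001001

Answer: 01000001001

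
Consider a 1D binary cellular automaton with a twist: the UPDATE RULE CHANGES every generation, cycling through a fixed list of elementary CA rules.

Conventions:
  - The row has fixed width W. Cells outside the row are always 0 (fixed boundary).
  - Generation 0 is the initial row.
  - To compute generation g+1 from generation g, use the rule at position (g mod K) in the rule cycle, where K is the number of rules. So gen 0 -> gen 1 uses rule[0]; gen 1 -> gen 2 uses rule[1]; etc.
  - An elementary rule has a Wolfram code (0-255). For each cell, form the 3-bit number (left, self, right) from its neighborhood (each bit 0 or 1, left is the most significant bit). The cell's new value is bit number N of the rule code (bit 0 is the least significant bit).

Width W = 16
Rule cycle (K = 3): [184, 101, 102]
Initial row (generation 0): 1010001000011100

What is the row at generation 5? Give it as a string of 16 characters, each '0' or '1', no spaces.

Answer: 0110000011111001

Derivation:
Gen 0: 1010001000011100
Gen 1 (rule 184): 0101000100011010
Gen 2 (rule 101): 0111010101001110
Gen 3 (rule 102): 1001111111010010
Gen 4 (rule 184): 0101111110101001
Gen 5 (rule 101): 0110000011111001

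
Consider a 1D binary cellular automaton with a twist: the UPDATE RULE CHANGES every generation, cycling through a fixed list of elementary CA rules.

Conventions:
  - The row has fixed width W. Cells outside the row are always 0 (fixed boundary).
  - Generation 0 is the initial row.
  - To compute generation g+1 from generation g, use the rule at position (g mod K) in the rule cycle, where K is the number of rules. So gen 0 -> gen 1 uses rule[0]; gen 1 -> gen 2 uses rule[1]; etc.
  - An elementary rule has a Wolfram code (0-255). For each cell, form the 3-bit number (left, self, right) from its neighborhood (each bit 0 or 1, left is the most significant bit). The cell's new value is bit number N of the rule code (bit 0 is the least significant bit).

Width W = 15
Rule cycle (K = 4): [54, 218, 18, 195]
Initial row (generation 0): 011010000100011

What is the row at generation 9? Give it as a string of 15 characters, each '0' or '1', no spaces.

Answer: 000110000110000

Derivation:
Gen 0: 011010000100011
Gen 1 (rule 54): 100111001110100
Gen 2 (rule 218): 011111111110010
Gen 3 (rule 18): 100000000001101
Gen 4 (rule 195): 001111111110100
Gen 5 (rule 54): 010000000001110
Gen 6 (rule 218): 101000000011111
Gen 7 (rule 18): 000100000100000
Gen 8 (rule 195): 111001111001111
Gen 9 (rule 54): 000110000110000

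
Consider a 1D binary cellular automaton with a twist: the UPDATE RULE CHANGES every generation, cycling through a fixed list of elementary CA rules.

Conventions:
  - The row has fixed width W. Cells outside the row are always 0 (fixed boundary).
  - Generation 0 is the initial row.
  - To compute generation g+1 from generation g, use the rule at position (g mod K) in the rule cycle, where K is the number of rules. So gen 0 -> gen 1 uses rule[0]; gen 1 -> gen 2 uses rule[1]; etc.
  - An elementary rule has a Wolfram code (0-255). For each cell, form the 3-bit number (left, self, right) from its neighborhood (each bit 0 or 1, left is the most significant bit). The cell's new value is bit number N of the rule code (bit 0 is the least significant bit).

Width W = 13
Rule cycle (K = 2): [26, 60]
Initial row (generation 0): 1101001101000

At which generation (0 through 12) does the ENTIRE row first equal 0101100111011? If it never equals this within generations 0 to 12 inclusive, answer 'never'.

Gen 0: 1101001101000
Gen 1 (rule 26): 1000111000100
Gen 2 (rule 60): 1100100100110
Gen 3 (rule 26): 1011011011101
Gen 4 (rule 60): 1110110110011
Gen 5 (rule 26): 1000100101110
Gen 6 (rule 60): 1100110111001
Gen 7 (rule 26): 1011100100110
Gen 8 (rule 60): 1110010110101
Gen 9 (rule 26): 1001100100000
Gen 10 (rule 60): 1101010110000
Gen 11 (rule 26): 1000000101000
Gen 12 (rule 60): 1100000111100

Answer: never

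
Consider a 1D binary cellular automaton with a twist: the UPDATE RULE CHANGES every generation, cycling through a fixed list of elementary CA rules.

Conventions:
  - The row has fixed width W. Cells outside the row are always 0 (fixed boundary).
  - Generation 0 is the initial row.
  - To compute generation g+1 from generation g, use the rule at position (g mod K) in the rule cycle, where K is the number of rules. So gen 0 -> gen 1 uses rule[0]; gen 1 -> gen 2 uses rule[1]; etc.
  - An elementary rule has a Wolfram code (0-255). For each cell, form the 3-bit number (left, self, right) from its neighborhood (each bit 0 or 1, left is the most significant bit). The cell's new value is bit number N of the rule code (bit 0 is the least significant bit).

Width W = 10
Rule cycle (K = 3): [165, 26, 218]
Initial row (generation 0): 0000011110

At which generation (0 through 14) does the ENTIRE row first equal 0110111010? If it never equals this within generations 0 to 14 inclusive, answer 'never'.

Answer: never

Derivation:
Gen 0: 0000011110
Gen 1 (rule 165): 1111001100
Gen 2 (rule 26): 1000111010
Gen 3 (rule 218): 0101111001
Gen 4 (rule 165): 0110110001
Gen 5 (rule 26): 1100101010
Gen 6 (rule 218): 1111000001
Gen 7 (rule 165): 0110011101
Gen 8 (rule 26): 1101110000
Gen 9 (rule 218): 1101111000
Gen 10 (rule 165): 0010110011
Gen 11 (rule 26): 0100101110
Gen 12 (rule 218): 1011001111
Gen 13 (rule 165): 1100000110
Gen 14 (rule 26): 1010001101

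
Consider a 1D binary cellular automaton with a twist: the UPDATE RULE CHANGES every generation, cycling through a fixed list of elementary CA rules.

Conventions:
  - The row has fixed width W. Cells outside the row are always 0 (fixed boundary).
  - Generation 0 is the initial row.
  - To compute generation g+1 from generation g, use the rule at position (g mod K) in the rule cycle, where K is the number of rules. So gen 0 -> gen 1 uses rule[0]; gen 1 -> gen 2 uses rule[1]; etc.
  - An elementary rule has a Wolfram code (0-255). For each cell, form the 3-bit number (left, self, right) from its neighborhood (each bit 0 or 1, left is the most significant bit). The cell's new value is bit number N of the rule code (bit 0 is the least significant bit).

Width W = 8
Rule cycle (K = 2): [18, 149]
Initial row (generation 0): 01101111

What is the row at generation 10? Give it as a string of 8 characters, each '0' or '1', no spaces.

Gen 0: 01101111
Gen 1 (rule 18): 10000000
Gen 2 (rule 149): 11111111
Gen 3 (rule 18): 00000000
Gen 4 (rule 149): 11111111
Gen 5 (rule 18): 00000000
Gen 6 (rule 149): 11111111
Gen 7 (rule 18): 00000000
Gen 8 (rule 149): 11111111
Gen 9 (rule 18): 00000000
Gen 10 (rule 149): 11111111

Answer: 11111111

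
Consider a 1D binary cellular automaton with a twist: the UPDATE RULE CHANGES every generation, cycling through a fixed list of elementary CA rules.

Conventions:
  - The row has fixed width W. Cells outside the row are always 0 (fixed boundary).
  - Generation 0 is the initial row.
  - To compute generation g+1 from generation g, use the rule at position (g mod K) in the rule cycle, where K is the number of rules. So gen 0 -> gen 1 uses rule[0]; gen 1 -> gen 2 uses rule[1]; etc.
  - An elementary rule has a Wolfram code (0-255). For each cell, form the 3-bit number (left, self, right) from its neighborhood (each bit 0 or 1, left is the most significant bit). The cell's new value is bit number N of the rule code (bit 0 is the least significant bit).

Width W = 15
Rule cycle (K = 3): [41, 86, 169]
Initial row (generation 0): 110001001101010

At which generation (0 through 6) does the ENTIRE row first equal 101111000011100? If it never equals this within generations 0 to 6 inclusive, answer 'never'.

Gen 0: 110001001101010
Gen 1 (rule 41): 100100001010100
Gen 2 (rule 86): 111110011010110
Gen 3 (rule 169): 111100010101100
Gen 4 (rule 41): 100001001011001
Gen 5 (rule 86): 110011111001111
Gen 6 (rule 169): 100011110001110

Answer: never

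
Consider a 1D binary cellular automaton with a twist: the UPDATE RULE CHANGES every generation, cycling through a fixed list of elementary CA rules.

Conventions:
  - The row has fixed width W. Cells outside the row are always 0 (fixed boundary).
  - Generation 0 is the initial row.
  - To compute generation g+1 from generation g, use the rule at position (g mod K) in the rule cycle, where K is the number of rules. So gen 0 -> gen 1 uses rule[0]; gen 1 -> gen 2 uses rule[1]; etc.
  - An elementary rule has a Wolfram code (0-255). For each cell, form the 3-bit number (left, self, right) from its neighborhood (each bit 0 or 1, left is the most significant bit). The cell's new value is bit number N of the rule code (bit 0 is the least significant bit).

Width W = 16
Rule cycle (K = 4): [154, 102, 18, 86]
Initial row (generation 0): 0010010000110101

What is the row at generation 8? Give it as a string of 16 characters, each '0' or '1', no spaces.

Answer: 0000001100110111

Derivation:
Gen 0: 0010010000110101
Gen 1 (rule 154): 0101101001100000
Gen 2 (rule 102): 1110111010100000
Gen 3 (rule 18): 0000000000010000
Gen 4 (rule 86): 0000000000111000
Gen 5 (rule 154): 0000000001110100
Gen 6 (rule 102): 0000000010011100
Gen 7 (rule 18): 0000000101100010
Gen 8 (rule 86): 0000001100110111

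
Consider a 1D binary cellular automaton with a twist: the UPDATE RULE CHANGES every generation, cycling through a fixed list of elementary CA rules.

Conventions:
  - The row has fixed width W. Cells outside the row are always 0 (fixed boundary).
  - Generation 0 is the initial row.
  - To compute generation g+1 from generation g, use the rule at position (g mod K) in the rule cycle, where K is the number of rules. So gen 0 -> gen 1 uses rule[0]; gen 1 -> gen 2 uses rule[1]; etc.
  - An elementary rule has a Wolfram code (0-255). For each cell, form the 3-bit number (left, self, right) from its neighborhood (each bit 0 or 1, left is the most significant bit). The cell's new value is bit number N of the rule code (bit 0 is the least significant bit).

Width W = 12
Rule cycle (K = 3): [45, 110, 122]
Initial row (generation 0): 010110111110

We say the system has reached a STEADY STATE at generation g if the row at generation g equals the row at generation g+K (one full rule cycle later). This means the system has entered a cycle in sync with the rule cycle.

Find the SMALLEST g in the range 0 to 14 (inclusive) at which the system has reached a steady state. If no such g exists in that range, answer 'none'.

Answer: 14

Derivation:
Gen 0: 010110111110
Gen 1 (rule 45): 011101100000
Gen 2 (rule 110): 110111100000
Gen 3 (rule 122): 111100110000
Gen 4 (rule 45): 100000100111
Gen 5 (rule 110): 100001101101
Gen 6 (rule 122): 010011111110
Gen 7 (rule 45): 010010000000
Gen 8 (rule 110): 110110000000
Gen 9 (rule 122): 111111000000
Gen 10 (rule 45): 100000011111
Gen 11 (rule 110): 100000110001
Gen 12 (rule 122): 010001111010
Gen 13 (rule 45): 010101000110
Gen 14 (rule 110): 111111001110
Gen 15 (rule 122): 100001111011
Gen 16 (rule 45): 101101000110
Gen 17 (rule 110): 111111001110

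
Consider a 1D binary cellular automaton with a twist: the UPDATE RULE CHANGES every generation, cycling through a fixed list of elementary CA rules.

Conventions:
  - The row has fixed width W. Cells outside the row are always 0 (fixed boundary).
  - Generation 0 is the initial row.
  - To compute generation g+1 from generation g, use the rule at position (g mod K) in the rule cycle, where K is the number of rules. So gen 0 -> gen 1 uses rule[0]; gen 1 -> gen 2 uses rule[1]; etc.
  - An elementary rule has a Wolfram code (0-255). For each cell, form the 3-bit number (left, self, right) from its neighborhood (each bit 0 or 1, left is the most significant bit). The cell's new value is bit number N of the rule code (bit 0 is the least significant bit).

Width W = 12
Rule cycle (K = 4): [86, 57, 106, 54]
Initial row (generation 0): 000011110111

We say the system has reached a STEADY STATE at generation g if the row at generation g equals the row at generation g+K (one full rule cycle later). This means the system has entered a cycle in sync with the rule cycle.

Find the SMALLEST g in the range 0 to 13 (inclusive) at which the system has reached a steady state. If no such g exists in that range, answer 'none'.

Answer: 8

Derivation:
Gen 0: 000011110111
Gen 1 (rule 86): 000100010001
Gen 2 (rule 57): 110011001100
Gen 3 (rule 106): 110111011100
Gen 4 (rule 54): 001000100010
Gen 5 (rule 86): 011101110111
Gen 6 (rule 57): 010011001100
Gen 7 (rule 106): 100111011100
Gen 8 (rule 54): 111000100010
Gen 9 (rule 86): 001101110111
Gen 10 (rule 57): 101011001100
Gen 11 (rule 106): 010111011100
Gen 12 (rule 54): 111000100010
Gen 13 (rule 86): 001101110111
Gen 14 (rule 57): 101011001100
Gen 15 (rule 106): 010111011100
Gen 16 (rule 54): 111000100010
Gen 17 (rule 86): 001101110111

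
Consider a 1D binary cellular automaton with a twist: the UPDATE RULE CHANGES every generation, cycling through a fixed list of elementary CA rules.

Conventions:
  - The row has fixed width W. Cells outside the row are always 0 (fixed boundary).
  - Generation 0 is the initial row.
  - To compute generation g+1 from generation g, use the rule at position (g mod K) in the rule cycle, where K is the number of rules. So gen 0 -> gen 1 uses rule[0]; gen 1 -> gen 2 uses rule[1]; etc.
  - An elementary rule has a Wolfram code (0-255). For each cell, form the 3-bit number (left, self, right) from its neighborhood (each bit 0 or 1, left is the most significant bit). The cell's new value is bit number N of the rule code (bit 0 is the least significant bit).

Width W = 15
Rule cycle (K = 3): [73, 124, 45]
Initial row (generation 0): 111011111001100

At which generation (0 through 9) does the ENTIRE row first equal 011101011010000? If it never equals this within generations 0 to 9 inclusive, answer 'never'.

Answer: never

Derivation:
Gen 0: 111011111001100
Gen 1 (rule 73): 101010001001101
Gen 2 (rule 124): 111111001101111
Gen 3 (rule 45): 100000001011000
Gen 4 (rule 73): 001111100011011
Gen 5 (rule 124): 001000110011111
Gen 6 (rule 45): 101010100010000
Gen 7 (rule 73): 000000001000111
Gen 8 (rule 124): 000000001100101
Gen 9 (rule 45): 111111101000111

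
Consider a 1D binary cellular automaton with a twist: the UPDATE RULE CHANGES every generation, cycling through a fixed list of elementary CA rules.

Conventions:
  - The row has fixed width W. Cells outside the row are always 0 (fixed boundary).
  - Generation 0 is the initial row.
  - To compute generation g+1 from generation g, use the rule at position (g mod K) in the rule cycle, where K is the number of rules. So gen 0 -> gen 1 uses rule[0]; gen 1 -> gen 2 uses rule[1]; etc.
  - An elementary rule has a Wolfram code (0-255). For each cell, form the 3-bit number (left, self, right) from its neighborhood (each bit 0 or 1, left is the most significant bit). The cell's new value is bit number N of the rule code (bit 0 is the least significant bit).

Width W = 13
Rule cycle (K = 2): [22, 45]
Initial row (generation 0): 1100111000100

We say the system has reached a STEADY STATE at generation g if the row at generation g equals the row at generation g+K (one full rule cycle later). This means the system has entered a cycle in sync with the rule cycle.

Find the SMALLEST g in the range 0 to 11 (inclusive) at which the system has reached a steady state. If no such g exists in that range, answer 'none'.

Gen 0: 1100111000100
Gen 1 (rule 22): 0011000101110
Gen 2 (rule 45): 1010010111000
Gen 3 (rule 22): 1011110000100
Gen 4 (rule 45): 1110000110101
Gen 5 (rule 22): 0001001000101
Gen 6 (rule 45): 1101001010111
Gen 7 (rule 22): 0001111010000
Gen 8 (rule 45): 1101000110111
Gen 9 (rule 22): 0001101000000
Gen 10 (rule 45): 1101011011111
Gen 11 (rule 22): 0001000000000
Gen 12 (rule 45): 1101011111111
Gen 13 (rule 22): 0001000000000

Answer: 11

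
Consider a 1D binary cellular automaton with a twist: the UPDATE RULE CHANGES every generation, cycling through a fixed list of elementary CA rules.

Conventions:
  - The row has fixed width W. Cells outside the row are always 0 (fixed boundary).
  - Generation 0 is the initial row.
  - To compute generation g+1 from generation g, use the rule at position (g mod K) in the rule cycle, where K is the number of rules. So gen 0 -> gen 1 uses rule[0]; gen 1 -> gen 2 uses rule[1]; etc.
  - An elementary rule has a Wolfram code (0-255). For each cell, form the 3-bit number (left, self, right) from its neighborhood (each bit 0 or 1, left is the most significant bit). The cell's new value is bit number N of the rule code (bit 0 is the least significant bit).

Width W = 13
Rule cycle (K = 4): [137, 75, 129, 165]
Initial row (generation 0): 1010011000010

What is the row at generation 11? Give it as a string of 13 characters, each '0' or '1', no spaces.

Gen 0: 1010011000010
Gen 1 (rule 137): 0000010011000
Gen 2 (rule 75): 1111100111011
Gen 3 (rule 129): 0111000010000
Gen 4 (rule 165): 0010011010111
Gen 5 (rule 137): 1000010000110
Gen 6 (rule 75): 0011100111110
Gen 7 (rule 129): 1001000011100
Gen 8 (rule 165): 1001011001001
Gen 9 (rule 137): 0000010000000
Gen 10 (rule 75): 1111100111111
Gen 11 (rule 129): 0111000011110

Answer: 0111000011110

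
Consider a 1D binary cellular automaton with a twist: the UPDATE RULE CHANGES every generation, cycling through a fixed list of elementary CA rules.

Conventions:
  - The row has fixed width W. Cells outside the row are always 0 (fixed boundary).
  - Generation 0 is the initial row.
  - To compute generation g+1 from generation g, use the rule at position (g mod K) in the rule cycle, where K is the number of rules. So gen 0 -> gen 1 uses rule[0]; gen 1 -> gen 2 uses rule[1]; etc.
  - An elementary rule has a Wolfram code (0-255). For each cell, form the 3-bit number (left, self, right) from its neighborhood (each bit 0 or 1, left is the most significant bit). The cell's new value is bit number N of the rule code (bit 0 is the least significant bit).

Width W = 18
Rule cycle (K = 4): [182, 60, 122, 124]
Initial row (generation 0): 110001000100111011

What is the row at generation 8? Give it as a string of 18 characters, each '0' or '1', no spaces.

Answer: 111011101110000111

Derivation:
Gen 0: 110001000100111011
Gen 1 (rule 182): 001011101111010100
Gen 2 (rule 60): 001110011000111110
Gen 3 (rule 122): 011011111101100011
Gen 4 (rule 124): 011110000111110011
Gen 5 (rule 182): 101101001011101100
Gen 6 (rule 60): 111011101110011010
Gen 7 (rule 122): 101110111011111101
Gen 8 (rule 124): 111011101110000111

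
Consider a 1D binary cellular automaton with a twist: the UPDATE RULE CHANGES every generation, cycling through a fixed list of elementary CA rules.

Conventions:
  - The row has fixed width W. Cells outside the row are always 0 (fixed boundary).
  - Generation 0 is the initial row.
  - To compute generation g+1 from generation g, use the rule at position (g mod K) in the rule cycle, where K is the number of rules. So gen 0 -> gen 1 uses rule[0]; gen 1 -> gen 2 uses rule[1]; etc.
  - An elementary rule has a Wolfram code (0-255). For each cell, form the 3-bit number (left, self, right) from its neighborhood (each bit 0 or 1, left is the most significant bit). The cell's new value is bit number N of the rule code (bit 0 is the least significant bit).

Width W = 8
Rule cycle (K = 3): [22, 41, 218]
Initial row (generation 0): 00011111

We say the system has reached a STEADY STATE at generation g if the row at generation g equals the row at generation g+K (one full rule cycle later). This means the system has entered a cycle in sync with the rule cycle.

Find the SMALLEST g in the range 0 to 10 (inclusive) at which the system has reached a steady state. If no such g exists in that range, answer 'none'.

Answer: 6

Derivation:
Gen 0: 00011111
Gen 1 (rule 22): 00100000
Gen 2 (rule 41): 10001111
Gen 3 (rule 218): 01011111
Gen 4 (rule 22): 11000000
Gen 5 (rule 41): 10011111
Gen 6 (rule 218): 01111111
Gen 7 (rule 22): 10000000
Gen 8 (rule 41): 00111111
Gen 9 (rule 218): 01111111
Gen 10 (rule 22): 10000000
Gen 11 (rule 41): 00111111
Gen 12 (rule 218): 01111111
Gen 13 (rule 22): 10000000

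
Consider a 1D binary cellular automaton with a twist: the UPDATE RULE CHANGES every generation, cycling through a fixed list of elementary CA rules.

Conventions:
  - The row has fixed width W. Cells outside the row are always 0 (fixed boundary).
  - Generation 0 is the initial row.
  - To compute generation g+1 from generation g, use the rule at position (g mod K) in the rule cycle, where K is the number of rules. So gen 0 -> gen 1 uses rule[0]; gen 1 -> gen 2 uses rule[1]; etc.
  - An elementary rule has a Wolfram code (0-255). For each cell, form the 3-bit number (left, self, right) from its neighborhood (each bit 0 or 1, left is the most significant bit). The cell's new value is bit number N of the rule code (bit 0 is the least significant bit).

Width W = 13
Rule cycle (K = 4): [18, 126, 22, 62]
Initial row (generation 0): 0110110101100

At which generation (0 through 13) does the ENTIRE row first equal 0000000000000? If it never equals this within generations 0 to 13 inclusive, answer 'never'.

Answer: 7

Derivation:
Gen 0: 0110110101100
Gen 1 (rule 18): 1000000000010
Gen 2 (rule 126): 1100000000111
Gen 3 (rule 22): 0010000001000
Gen 4 (rule 62): 0111000011100
Gen 5 (rule 18): 1000100100010
Gen 6 (rule 126): 1101111110111
Gen 7 (rule 22): 0000000000000
Gen 8 (rule 62): 0000000000000
Gen 9 (rule 18): 0000000000000
Gen 10 (rule 126): 0000000000000
Gen 11 (rule 22): 0000000000000
Gen 12 (rule 62): 0000000000000
Gen 13 (rule 18): 0000000000000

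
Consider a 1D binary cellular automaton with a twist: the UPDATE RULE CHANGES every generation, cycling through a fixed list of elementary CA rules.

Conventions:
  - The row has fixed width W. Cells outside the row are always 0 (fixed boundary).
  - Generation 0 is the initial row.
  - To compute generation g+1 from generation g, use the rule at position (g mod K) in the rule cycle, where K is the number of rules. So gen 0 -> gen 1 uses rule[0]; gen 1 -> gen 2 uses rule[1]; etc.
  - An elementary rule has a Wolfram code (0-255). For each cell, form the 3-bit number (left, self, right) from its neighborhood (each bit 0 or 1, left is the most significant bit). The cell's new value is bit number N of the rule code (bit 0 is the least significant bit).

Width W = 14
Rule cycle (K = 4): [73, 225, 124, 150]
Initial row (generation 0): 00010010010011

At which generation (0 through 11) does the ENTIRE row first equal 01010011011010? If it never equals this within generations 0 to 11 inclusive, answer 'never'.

Gen 0: 00010010010011
Gen 1 (rule 73): 11000000000011
Gen 2 (rule 225): 01011111111001
Gen 3 (rule 124): 01110000001101
Gen 4 (rule 150): 10101000010001
Gen 5 (rule 73): 00000011000100
Gen 6 (rule 225): 11111001010001
Gen 7 (rule 124): 10001101111001
Gen 8 (rule 150): 11010000110111
Gen 9 (rule 73): 11000110110101
Gen 10 (rule 225): 01010011011010
Gen 11 (rule 124): 01111011111111

Answer: 10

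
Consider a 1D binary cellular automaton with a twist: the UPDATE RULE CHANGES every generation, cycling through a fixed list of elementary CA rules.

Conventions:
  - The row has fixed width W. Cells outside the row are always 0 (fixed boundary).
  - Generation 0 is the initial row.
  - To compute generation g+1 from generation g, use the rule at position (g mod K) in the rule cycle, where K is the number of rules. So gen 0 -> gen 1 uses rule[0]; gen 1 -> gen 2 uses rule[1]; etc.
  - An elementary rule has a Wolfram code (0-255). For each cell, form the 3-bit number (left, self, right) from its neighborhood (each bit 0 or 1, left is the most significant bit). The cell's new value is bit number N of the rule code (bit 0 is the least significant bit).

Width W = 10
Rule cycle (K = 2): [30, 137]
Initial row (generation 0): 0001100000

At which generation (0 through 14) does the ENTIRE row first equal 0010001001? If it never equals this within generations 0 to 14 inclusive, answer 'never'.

Answer: 4

Derivation:
Gen 0: 0001100000
Gen 1 (rule 30): 0011010000
Gen 2 (rule 137): 1010000111
Gen 3 (rule 30): 1011001100
Gen 4 (rule 137): 0010001001
Gen 5 (rule 30): 0111011111
Gen 6 (rule 137): 0110011110
Gen 7 (rule 30): 1101110001
Gen 8 (rule 137): 1001100100
Gen 9 (rule 30): 1111011110
Gen 10 (rule 137): 1110011100
Gen 11 (rule 30): 1001110010
Gen 12 (rule 137): 0001100000
Gen 13 (rule 30): 0011010000
Gen 14 (rule 137): 1010000111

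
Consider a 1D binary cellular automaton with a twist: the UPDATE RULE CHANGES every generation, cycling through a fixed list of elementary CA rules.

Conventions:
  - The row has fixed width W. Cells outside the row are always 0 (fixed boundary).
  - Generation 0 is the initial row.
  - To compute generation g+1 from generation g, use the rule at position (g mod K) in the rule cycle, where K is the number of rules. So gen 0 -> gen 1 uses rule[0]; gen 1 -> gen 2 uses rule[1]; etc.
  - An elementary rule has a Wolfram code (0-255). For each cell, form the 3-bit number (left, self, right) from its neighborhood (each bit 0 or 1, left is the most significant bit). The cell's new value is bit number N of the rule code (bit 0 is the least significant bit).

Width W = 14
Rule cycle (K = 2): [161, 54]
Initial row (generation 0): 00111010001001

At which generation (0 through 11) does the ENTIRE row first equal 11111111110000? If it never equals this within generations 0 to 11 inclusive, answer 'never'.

Gen 0: 00111010001001
Gen 1 (rule 161): 10010100100000
Gen 2 (rule 54): 11111111110000
Gen 3 (rule 161): 01111111100111
Gen 4 (rule 54): 10000000011000
Gen 5 (rule 161): 00111111000011
Gen 6 (rule 54): 01000000100100
Gen 7 (rule 161): 00011110000001
Gen 8 (rule 54): 00100001000011
Gen 9 (rule 161): 10001100011000
Gen 10 (rule 54): 11010010100100
Gen 11 (rule 161): 00100001000001

Answer: 2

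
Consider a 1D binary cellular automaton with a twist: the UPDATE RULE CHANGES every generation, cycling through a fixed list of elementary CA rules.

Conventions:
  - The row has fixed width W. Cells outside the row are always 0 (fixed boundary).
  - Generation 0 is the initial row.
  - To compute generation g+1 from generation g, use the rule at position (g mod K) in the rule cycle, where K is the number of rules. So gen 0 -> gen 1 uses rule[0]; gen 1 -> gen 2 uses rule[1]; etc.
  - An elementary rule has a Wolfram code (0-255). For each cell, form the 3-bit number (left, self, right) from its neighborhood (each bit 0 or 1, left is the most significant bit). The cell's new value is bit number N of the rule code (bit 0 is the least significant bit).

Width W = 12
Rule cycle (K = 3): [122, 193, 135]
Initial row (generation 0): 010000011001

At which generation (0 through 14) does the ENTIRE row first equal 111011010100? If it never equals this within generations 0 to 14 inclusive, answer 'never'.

Answer: 6

Derivation:
Gen 0: 010000011001
Gen 1 (rule 122): 101000111110
Gen 2 (rule 193): 000010011110
Gen 3 (rule 135): 111110101100
Gen 4 (rule 122): 100011011110
Gen 5 (rule 193): 001001001110
Gen 6 (rule 135): 111011010100
Gen 7 (rule 122): 101111101010
Gen 8 (rule 193): 000111100000
Gen 9 (rule 135): 111011001111
Gen 10 (rule 122): 101111111001
Gen 11 (rule 193): 000111111000
Gen 12 (rule 135): 111011110011
Gen 13 (rule 122): 101110011111
Gen 14 (rule 193): 000110001111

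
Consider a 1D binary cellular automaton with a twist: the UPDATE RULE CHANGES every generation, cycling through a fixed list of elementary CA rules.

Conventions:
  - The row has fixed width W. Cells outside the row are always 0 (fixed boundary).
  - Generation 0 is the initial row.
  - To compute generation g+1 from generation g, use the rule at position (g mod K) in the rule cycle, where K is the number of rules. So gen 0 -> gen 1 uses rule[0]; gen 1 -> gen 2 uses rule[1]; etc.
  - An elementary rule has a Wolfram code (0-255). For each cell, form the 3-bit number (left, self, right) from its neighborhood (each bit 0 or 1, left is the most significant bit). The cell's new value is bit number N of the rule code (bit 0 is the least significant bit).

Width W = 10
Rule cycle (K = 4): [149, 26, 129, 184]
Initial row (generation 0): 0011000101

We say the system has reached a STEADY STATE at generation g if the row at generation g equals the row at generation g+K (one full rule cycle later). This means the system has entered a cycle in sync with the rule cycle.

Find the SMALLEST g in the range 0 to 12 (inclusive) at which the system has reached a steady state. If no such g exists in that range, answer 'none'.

Gen 0: 0011000101
Gen 1 (rule 149): 1000110101
Gen 2 (rule 26): 0101100000
Gen 3 (rule 129): 0000001111
Gen 4 (rule 184): 0000001110
Gen 5 (rule 149): 1111100101
Gen 6 (rule 26): 1000011000
Gen 7 (rule 129): 0011000011
Gen 8 (rule 184): 0010100010
Gen 9 (rule 149): 1010111011
Gen 10 (rule 26): 0000100010
Gen 11 (rule 129): 1110001000
Gen 12 (rule 184): 1101000100
Gen 13 (rule 149): 0001110111
Gen 14 (rule 26): 0011000100
Gen 15 (rule 129): 1000010001
Gen 16 (rule 184): 0100001000

Answer: none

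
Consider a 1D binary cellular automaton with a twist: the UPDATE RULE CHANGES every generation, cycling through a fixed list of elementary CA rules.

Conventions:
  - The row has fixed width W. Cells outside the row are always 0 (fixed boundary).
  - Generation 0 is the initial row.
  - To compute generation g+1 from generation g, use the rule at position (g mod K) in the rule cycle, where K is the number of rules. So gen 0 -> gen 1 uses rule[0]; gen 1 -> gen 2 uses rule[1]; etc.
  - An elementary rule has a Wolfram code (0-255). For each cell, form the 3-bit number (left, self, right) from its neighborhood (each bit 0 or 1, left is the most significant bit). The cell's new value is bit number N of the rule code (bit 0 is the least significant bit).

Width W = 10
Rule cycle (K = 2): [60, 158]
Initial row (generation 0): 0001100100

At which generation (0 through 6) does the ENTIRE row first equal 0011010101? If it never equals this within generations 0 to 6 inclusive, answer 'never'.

Answer: 2

Derivation:
Gen 0: 0001100100
Gen 1 (rule 60): 0001010110
Gen 2 (rule 158): 0011010101
Gen 3 (rule 60): 0010111111
Gen 4 (rule 158): 0110111110
Gen 5 (rule 60): 0101100001
Gen 6 (rule 158): 1101010011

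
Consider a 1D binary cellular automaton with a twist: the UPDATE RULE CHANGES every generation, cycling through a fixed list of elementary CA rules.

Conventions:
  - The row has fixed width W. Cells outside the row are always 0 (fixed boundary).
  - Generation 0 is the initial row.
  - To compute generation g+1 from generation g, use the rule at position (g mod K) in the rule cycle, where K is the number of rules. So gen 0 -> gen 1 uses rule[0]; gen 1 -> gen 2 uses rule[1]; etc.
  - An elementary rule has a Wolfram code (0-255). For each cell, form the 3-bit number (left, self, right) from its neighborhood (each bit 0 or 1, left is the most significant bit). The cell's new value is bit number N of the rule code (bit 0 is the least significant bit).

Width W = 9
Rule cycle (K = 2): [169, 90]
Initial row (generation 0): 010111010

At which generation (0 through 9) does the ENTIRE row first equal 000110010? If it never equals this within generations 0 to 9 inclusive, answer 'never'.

Gen 0: 010111010
Gen 1 (rule 169): 001110100
Gen 2 (rule 90): 011010010
Gen 3 (rule 169): 010100000
Gen 4 (rule 90): 100010000
Gen 5 (rule 169): 001000111
Gen 6 (rule 90): 010101101
Gen 7 (rule 169): 001011010
Gen 8 (rule 90): 010011001
Gen 9 (rule 169): 000010000

Answer: never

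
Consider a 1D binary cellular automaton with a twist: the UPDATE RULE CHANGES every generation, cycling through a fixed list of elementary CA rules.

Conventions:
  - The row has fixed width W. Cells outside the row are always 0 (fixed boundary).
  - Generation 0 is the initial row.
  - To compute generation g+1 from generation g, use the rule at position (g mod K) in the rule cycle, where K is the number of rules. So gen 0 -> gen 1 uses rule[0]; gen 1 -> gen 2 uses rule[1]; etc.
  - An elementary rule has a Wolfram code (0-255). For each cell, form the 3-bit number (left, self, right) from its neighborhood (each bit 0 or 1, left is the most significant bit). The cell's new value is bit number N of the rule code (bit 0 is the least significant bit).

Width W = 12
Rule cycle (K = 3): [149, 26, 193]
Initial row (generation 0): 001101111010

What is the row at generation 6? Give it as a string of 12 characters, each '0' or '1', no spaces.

Answer: 000000000000

Derivation:
Gen 0: 001101111010
Gen 1 (rule 149): 100000110011
Gen 2 (rule 26): 010001101110
Gen 3 (rule 193): 000100100110
Gen 4 (rule 149): 110110110001
Gen 5 (rule 26): 100100101010
Gen 6 (rule 193): 000000000000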